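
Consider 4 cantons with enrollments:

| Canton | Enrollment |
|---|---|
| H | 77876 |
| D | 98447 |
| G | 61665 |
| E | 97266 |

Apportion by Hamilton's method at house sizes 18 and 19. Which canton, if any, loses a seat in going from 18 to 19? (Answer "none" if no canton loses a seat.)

G

At 18 seats: H 4, D 5, G 4, E 5.
At 19 seats: H 4, D 6, G 3, E 6.
G drops from 4 to 3.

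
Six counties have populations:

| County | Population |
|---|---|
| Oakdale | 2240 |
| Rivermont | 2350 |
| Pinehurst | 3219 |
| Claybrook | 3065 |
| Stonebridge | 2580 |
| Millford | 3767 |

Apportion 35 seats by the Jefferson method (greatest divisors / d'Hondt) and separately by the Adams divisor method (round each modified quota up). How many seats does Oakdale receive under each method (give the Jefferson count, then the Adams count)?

4 and 5

Jefferson: Oakdale 4, Rivermont 5, Pinehurst 7, Claybrook 6, Stonebridge 5, Millford 8.
Adams: Oakdale 5, Rivermont 5, Pinehurst 6, Claybrook 6, Stonebridge 5, Millford 8.
Oakdale gets 4 under Jefferson and 5 under Adams.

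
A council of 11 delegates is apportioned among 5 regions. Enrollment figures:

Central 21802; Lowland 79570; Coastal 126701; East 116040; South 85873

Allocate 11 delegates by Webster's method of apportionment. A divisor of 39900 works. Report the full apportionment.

With modified divisor 39900: modified quotas Central 0.546, Lowland 1.994, Coastal 3.175, East 2.908, South 2.152.
Rounding to the nearest integer: Central 1, Lowland 2, Coastal 3, East 3, South 2 (total 11).

Central 1, Lowland 2, Coastal 3, East 3, South 2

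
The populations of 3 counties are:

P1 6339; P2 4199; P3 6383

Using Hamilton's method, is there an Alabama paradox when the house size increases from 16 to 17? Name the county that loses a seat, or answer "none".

none

At 16 seats: P1 6, P2 4, P3 6.
At 17 seats: P1 6, P2 4, P3 7.
No county's allocation decreased.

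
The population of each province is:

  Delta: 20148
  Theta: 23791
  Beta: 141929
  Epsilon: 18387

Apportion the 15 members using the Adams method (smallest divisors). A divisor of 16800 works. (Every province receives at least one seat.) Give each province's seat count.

Delta 2; Theta 2; Beta 9; Epsilon 2

With modified divisor 16800: modified quotas Delta 1.199, Theta 1.416, Beta 8.448, Epsilon 1.094.
Rounding up: Delta 2, Theta 2, Beta 9, Epsilon 2 (total 15).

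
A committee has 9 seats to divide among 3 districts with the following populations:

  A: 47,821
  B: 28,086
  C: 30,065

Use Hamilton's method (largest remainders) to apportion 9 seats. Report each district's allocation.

A 4, B 2, C 3

Total 105972; standard divisor 105972/9 ≈ 11774.667.
Standard quotas: A 4.0613, B 2.3853, C 2.5534.
Lower quotas: A 4, B 2, C 2 (sum 8, leaving 1 seat).
Remainders in descending order: C 0.5534, B 0.3853, A 0.0613.
The surplus seat goes to C.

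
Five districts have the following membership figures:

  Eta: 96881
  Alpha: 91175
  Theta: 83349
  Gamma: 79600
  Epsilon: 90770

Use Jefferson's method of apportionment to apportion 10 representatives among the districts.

Eta=2, Alpha=2, Theta=2, Gamma=2, Epsilon=2

Standard divisor 441775/10 ≈ 44177.5; standard quotas: Eta 2.193, Alpha 2.064, Theta 1.887, Gamma 1.802, Epsilon 2.055.
Rounding down gives 2, 2, 1, 1, 2 = 8 seats, so the divisor must be adjusted.
With modified divisor 36000: modified quotas Eta 2.691, Alpha 2.533, Theta 2.315, Gamma 2.211, Epsilon 2.521.
Rounding down: Eta 2, Alpha 2, Theta 2, Gamma 2, Epsilon 2 (total 10).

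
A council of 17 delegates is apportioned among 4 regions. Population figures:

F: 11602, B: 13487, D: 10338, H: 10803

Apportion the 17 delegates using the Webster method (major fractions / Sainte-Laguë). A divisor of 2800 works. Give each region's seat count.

F 4, B 5, D 4, H 4

With modified divisor 2800: modified quotas F 4.144, B 4.817, D 3.692, H 3.858.
Rounding to the nearest integer: F 4, B 5, D 4, H 4 (total 17).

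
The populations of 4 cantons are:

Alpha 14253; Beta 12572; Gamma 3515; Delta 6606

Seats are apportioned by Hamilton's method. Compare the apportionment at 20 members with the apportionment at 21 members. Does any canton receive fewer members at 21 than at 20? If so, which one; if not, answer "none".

none

At 20 seats: Alpha 8, Beta 7, Gamma 2, Delta 3.
At 21 seats: Alpha 8, Beta 7, Gamma 2, Delta 4.
No canton's allocation decreased.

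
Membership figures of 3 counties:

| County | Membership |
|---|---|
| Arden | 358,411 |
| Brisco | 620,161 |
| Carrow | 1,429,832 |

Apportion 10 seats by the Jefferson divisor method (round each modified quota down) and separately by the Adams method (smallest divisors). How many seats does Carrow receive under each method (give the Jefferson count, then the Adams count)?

Jefferson: Arden 1, Brisco 3, Carrow 6.
Adams: Arden 2, Brisco 3, Carrow 5.
Carrow gets 6 under Jefferson and 5 under Adams.

6 and 5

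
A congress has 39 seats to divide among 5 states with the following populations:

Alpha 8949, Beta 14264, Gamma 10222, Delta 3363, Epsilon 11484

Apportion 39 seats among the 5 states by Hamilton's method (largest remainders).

Alpha 7, Beta 12, Gamma 8, Delta 3, Epsilon 9

Standard divisor: 48282 ÷ 39 = 1238.
Standard quotas: Alpha 7.2286, Beta 11.5218, Gamma 8.2569, Delta 2.7165, Epsilon 9.2763.
Lower quotas: Alpha 7, Beta 11, Gamma 8, Delta 2, Epsilon 9 (sum 37, leaving 2 seats).
Remainders in descending order: Delta 0.7165, Beta 0.5218, Epsilon 0.2763, Gamma 0.2569, Alpha 0.2286.
Largest remainders: Delta, Beta receive the extra seats.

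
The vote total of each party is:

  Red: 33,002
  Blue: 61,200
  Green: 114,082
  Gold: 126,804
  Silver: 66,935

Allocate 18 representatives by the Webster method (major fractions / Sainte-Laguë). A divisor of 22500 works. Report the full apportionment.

With modified divisor 22500: modified quotas Red 1.467, Blue 2.720, Green 5.070, Gold 5.636, Silver 2.975.
Rounding to the nearest integer: Red 1, Blue 3, Green 5, Gold 6, Silver 3 (total 18).

Red 1, Blue 3, Green 5, Gold 6, Silver 3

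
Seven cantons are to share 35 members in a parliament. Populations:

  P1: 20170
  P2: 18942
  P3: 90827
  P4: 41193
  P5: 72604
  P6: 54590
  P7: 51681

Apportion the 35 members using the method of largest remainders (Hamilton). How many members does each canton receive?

P1: 2, P2: 2, P3: 9, P4: 4, P5: 7, P6: 6, P7: 5

Standard divisor: 350007 ÷ 35 ≈ 10000.2.
Standard quotas: P1 2.0170, P2 1.8942, P3 9.0825, P4 4.1192, P5 7.2603, P6 5.4589, P7 5.1680.
Lower quotas: P1 2, P2 1, P3 9, P4 4, P5 7, P6 5, P7 5 (sum 33, leaving 2 seats).
Remainders in descending order: P2 0.8942, P6 0.4589, P5 0.2603, P7 0.1680, P4 0.1192, P3 0.0825, P1 0.0170.
Largest remainders: P2, P6 receive the extra seats.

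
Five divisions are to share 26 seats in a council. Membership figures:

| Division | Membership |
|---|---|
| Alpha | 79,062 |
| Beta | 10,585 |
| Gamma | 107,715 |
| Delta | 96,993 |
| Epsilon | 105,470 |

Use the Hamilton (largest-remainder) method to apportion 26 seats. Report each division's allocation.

Alpha=5; Beta=1; Gamma=7; Delta=6; Epsilon=7

The standard divisor is 399825/26 ≈ 15377.885.
Standard quotas: Alpha 5.1413, Beta 0.6883, Gamma 7.0045, Delta 6.3073, Epsilon 6.8586.
Lower quotas: Alpha 5, Beta 0, Gamma 7, Delta 6, Epsilon 6 (sum 24, leaving 2 seats).
Remainders in descending order: Epsilon 0.8586, Beta 0.6883, Delta 0.3073, Alpha 0.1413, Gamma 0.0045.
Largest remainders: Epsilon, Beta receive the extra seats.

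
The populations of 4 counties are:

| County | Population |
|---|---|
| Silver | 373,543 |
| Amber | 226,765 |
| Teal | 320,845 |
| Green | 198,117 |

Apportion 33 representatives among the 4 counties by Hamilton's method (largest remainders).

Silver 11; Amber 7; Teal 9; Green 6

The standard divisor is 1119270/33 ≈ 33917.273.
Standard quotas: Silver 11.0134, Amber 6.6858, Teal 9.4596, Green 5.8412.
Lower quotas: Silver 11, Amber 6, Teal 9, Green 5 (sum 31, leaving 2 seats).
Remainders in descending order: Green 0.8412, Amber 0.6858, Teal 0.4596, Silver 0.0134.
Largest remainders: Green, Amber receive the extra seats.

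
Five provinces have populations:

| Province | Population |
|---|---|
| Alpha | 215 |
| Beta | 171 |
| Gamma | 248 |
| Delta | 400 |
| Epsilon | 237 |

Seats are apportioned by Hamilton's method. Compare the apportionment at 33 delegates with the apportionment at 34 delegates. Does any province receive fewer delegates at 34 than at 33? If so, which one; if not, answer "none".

At 33 seats: Alpha 6, Beta 5, Gamma 6, Delta 10, Epsilon 6.
At 34 seats: Alpha 6, Beta 4, Gamma 7, Delta 11, Epsilon 6.
Beta drops from 5 to 4.

Beta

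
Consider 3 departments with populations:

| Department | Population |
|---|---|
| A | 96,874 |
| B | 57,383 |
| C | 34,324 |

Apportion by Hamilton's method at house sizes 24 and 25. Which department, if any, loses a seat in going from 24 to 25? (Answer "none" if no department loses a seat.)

C

At 24 seats: A 12, B 7, C 5.
At 25 seats: A 13, B 8, C 4.
C drops from 5 to 4.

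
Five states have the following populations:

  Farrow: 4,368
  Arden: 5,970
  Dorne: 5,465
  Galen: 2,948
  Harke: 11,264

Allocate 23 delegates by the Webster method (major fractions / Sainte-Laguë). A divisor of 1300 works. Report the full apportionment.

With modified divisor 1300: modified quotas Farrow 3.360, Arden 4.592, Dorne 4.204, Galen 2.268, Harke 8.665.
Rounding to the nearest integer: Farrow 3, Arden 5, Dorne 4, Galen 2, Harke 9 (total 23).

Farrow=3, Arden=5, Dorne=4, Galen=2, Harke=9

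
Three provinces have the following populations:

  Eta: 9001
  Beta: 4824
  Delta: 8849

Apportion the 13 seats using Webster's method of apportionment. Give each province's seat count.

Standard divisor 22674/13 ≈ 1744.154; standard quotas: Eta 5.161, Beta 2.766, Delta 5.074.
Rounding to the nearest integer gives Eta 5, Beta 3, Delta 5 — total 13, matching the house size, so no adjustment is needed.

Eta 5, Beta 3, Delta 5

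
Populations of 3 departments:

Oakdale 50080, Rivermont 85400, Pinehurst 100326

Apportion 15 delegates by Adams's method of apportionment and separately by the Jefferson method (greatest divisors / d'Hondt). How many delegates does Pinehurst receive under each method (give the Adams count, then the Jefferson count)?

6 and 7

Adams: Oakdale 3, Rivermont 6, Pinehurst 6.
Jefferson: Oakdale 3, Rivermont 5, Pinehurst 7.
Pinehurst gets 6 under Adams and 7 under Jefferson.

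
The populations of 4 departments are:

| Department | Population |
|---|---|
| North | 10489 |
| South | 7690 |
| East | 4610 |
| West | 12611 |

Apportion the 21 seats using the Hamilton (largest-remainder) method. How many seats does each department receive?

The standard divisor is 35400/21 ≈ 1685.714.
Standard quotas: North 6.2223, South 4.5619, East 2.7347, West 7.4811.
Lower quotas: North 6, South 4, East 2, West 7 (sum 19, leaving 2 seats).
Remainders in descending order: East 0.7347, South 0.5619, West 0.4811, North 0.2223.
The surplus seats go to East, South.

North 6, South 5, East 3, West 7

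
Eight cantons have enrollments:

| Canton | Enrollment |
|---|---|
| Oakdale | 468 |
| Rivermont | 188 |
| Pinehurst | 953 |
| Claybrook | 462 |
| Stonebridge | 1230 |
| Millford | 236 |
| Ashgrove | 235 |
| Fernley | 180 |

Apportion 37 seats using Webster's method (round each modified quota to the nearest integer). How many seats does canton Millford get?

2

Standard divisor 3952/37 ≈ 106.811; standard quotas: Oakdale 4.382, Rivermont 1.760, Pinehurst 8.922, Claybrook 4.325, Stonebridge 11.516, Millford 2.210, Ashgrove 2.200, Fernley 1.685.
Rounding to the nearest integer gives Oakdale 4, Rivermont 2, Pinehurst 9, Claybrook 4, Stonebridge 12, Millford 2, Ashgrove 2, Fernley 2 — total 37, matching the house size, so no adjustment is needed.
Millford receives 2.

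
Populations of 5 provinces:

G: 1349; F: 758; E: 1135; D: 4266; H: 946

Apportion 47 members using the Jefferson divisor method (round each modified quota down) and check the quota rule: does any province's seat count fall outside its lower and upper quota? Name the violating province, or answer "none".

D

Standard quotas: G 7.500, F 4.214, E 6.310, D 23.717, H 5.259.
Jefferson allocation: G 7, F 4, E 6, D 25, H 5.
D has quota 23.717 (lower 23, upper 24) but receives 25 — outside the quota interval.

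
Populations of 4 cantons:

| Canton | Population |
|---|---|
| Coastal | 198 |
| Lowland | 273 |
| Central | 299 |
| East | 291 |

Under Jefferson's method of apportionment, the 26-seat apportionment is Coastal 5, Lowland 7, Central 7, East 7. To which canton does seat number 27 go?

Central

Priority for the next seat is population ÷ (current seats + 1).
Priorities: Coastal 33.000, Lowland 34.125, Central 37.375, East 36.375.
Highest priority: Central.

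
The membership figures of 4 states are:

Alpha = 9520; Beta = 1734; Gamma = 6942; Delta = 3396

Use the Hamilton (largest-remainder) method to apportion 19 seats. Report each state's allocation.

Alpha 8, Beta 2, Gamma 6, Delta 3

Standard divisor: 21592 ÷ 19 ≈ 1136.421.
Standard quotas: Alpha 8.3772, Beta 1.5258, Gamma 6.1087, Delta 2.9883.
Lower quotas: Alpha 8, Beta 1, Gamma 6, Delta 2 (sum 17, leaving 2 seats).
Remainders in descending order: Delta 0.9883, Beta 0.5258, Alpha 0.3772, Gamma 0.1087.
Largest remainders: Delta, Beta receive the extra seats.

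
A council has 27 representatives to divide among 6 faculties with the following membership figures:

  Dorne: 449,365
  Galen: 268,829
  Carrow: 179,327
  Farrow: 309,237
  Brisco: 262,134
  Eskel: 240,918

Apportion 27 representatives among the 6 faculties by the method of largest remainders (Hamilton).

Dorne 7, Galen 4, Carrow 3, Farrow 5, Brisco 4, Eskel 4

The standard divisor is 1709810/27 ≈ 63326.296.
Standard quotas: Dorne 7.0960, Galen 4.2451, Carrow 2.8318, Farrow 4.8832, Brisco 4.1394, Eskel 3.8044.
Lower quotas: Dorne 7, Galen 4, Carrow 2, Farrow 4, Brisco 4, Eskel 3 (sum 24, leaving 3 seats).
Remainders in descending order: Farrow 0.8832, Carrow 0.8318, Eskel 0.8044, Galen 0.2451, Brisco 0.1394, Dorne 0.0960.
Largest remainders: Farrow, Carrow, Eskel receive the extra seats.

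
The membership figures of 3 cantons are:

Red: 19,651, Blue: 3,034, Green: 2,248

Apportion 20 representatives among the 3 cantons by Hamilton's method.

The standard divisor is 24933/20 ≈ 1246.65.
Standard quotas: Red 15.7630, Blue 2.4337, Green 1.8032.
Lower quotas: Red 15, Blue 2, Green 1 (sum 18, leaving 2 seats).
Remainders in descending order: Green 0.8032, Red 0.7630, Blue 0.4337.
Largest remainders: Green, Red receive the extra seats.

Red 16, Blue 2, Green 2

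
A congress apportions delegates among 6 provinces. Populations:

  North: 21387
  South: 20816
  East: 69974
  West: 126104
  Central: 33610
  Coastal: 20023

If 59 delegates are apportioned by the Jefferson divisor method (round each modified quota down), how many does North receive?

Standard divisor 291914/59 ≈ 4947.695; standard quotas: North 4.323, South 4.207, East 14.143, West 25.487, Central 6.793, Coastal 4.047.
Rounding down gives 4, 4, 14, 25, 6, 4 = 57 seats, so the divisor must be adjusted.
With modified divisor 4700: modified quotas North 4.550, South 4.429, East 14.888, West 26.831, Central 7.151, Coastal 4.260.
Rounding down: North 4, South 4, East 14, West 26, Central 7, Coastal 4 (total 59).
North receives 4.

4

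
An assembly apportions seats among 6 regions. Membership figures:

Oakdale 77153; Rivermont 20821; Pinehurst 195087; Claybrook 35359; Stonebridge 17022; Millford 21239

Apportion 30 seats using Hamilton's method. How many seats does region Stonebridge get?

The standard divisor is 366681/30 ≈ 12222.7.
Standard quotas: Oakdale 6.3123, Rivermont 1.7035, Pinehurst 15.9610, Claybrook 2.8929, Stonebridge 1.3927, Millford 1.7377.
Lower quotas: Oakdale 6, Rivermont 1, Pinehurst 15, Claybrook 2, Stonebridge 1, Millford 1 (sum 26, leaving 4 seats).
Remainders in descending order: Pinehurst 0.9610, Claybrook 0.8929, Millford 0.7377, Rivermont 0.7035, Stonebridge 0.3927, Oakdale 0.3123.
The surplus seats go to Pinehurst, Claybrook, Millford, Rivermont.
Stonebridge receives 1.

1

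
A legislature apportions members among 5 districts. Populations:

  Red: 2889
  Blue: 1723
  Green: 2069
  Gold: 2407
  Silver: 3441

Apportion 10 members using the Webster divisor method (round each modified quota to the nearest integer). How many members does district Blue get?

Standard divisor 12529/10 ≈ 1252.9; standard quotas: Red 2.306, Blue 1.375, Green 1.651, Gold 1.921, Silver 2.746.
Rounding to the nearest integer gives Red 2, Blue 1, Green 2, Gold 2, Silver 3 — total 10, matching the house size, so no adjustment is needed.
Blue receives 1.

1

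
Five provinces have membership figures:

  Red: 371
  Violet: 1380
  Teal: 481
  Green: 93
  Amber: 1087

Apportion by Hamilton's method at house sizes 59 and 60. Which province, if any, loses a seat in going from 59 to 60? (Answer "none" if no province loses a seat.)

At 59 seats: Red 6, Violet 24, Teal 8, Green 2, Amber 19.
At 60 seats: Red 7, Violet 24, Teal 8, Green 2, Amber 19.
No province's allocation decreased.

none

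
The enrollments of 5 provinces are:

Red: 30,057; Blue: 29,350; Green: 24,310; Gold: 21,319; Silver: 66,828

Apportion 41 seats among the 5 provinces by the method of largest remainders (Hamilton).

Standard divisor: 171864 ÷ 41 ≈ 4191.805.
Standard quotas: Red 7.1704, Blue 7.0018, Green 5.7994, Gold 5.0859, Silver 15.9425.
Lower quotas: Red 7, Blue 7, Green 5, Gold 5, Silver 15 (sum 39, leaving 2 seats).
Remainders in descending order: Silver 0.9425, Green 0.7994, Red 0.1704, Gold 0.0859, Blue 0.0018.
The surplus seats go to Silver, Green.

Red 7; Blue 7; Green 6; Gold 5; Silver 16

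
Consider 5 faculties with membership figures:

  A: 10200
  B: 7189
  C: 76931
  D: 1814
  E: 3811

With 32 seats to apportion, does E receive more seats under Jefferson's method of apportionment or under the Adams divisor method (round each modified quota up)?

Jefferson: A 3, B 2, C 26, D 0, E 1.
Adams: A 3, B 3, C 23, D 1, E 2.
E gets 1 under Jefferson and 2 under Adams.

Adams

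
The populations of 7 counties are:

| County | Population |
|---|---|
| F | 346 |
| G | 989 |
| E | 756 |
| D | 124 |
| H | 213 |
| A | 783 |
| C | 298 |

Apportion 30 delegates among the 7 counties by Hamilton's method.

F=3, G=8, E=6, D=1, H=2, A=7, C=3

Total 3509; standard divisor 3509/30 ≈ 116.967.
Standard quotas: F 2.958, G 8.455, E 6.463, D 1.060, H 1.821, A 6.694, C 2.548.
Lower quotas: F 2, G 8, E 6, D 1, H 1, A 6, C 2 (sum 26, leaving 4 seats).
Remainders in descending order: F 0.958, H 0.821, A 0.694, C 0.548, E 0.463, G 0.455, D 0.060.
Largest remainders: F, H, A, C receive the extra seats.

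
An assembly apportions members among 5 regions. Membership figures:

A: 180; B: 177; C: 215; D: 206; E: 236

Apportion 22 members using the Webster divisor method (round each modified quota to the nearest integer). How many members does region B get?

4

Standard divisor 1014/22 ≈ 46.091; standard quotas: A 3.905, B 3.840, C 4.665, D 4.469, E 5.120.
Rounding to the nearest integer gives A 4, B 4, C 5, D 4, E 5 — total 22, matching the house size, so no adjustment is needed.
B receives 4.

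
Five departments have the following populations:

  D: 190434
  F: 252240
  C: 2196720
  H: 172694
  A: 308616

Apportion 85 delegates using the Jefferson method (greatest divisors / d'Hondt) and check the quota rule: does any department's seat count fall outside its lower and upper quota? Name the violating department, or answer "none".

Standard quotas: D 5.187, F 6.870, C 59.833, H 4.704, A 8.406.
Jefferson allocation: D 5, F 7, C 61, H 4, A 8.
C has quota 59.833 (lower 59, upper 60) but receives 61 — outside the quota interval.

C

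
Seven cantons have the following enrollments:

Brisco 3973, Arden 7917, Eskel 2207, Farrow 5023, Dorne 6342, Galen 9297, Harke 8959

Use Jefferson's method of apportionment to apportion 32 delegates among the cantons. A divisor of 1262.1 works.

Brisco=3; Arden=6; Eskel=1; Farrow=3; Dorne=5; Galen=7; Harke=7

With modified divisor 1262.1: modified quotas Brisco 3.148, Arden 6.273, Eskel 1.749, Farrow 3.980, Dorne 5.025, Galen 7.366, Harke 7.098.
Rounding down: Brisco 3, Arden 6, Eskel 1, Farrow 3, Dorne 5, Galen 7, Harke 7 (total 32).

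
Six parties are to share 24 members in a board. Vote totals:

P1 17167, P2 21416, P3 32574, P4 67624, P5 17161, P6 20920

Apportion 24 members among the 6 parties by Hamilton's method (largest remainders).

The standard divisor is 176862/24 ≈ 7369.25.
Standard quotas: P1 2.3295, P2 2.9061, P3 4.4203, P4 9.1765, P5 2.3287, P6 2.8388.
Lower quotas: P1 2, P2 2, P3 4, P4 9, P5 2, P6 2 (sum 21, leaving 3 seats).
Remainders in descending order: P2 0.9061, P6 0.8388, P3 0.4203, P1 0.3295, P5 0.3287, P4 0.1765.
The surplus seats go to P2, P6, P3.

P1=2, P2=3, P3=5, P4=9, P5=2, P6=3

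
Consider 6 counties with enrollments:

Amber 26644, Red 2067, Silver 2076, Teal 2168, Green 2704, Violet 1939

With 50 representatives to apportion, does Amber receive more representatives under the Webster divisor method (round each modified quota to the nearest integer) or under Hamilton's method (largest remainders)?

Hamilton

Webster: Amber 34, Red 3, Silver 3, Teal 3, Green 4, Violet 3.
Hamilton: Amber 35, Red 3, Silver 3, Teal 3, Green 4, Violet 2.
Amber gets 34 under Webster and 35 under Hamilton.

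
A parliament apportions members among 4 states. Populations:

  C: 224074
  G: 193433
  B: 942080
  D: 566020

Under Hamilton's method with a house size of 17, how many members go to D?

5

Total 1925607; standard divisor 1925607/17 = 113271.
Standard quotas: C 1.9782, G 1.7077, B 8.3170, D 4.9970.
Lower quotas: C 1, G 1, B 8, D 4 (sum 14, leaving 3 seats).
Remainders in descending order: D 0.9970, C 0.9782, G 0.7077, B 0.3170.
Largest remainders: D, C, G receive the extra seats.
D receives 5.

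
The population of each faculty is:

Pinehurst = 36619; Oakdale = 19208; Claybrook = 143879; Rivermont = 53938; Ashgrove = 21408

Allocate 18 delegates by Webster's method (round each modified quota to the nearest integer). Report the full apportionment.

Standard divisor 275052/18 ≈ 15280.667; standard quotas: Pinehurst 2.396, Oakdale 1.257, Claybrook 9.416, Rivermont 3.530, Ashgrove 1.401.
Rounding to the nearest integer gives 2, 1, 9, 4, 1 = 17 seats, so the divisor must be adjusted.
With modified divisor 14900: modified quotas Pinehurst 2.458, Oakdale 1.289, Claybrook 9.656, Rivermont 3.620, Ashgrove 1.437.
Rounding to the nearest integer: Pinehurst 2, Oakdale 1, Claybrook 10, Rivermont 4, Ashgrove 1 (total 18).

Pinehurst 2; Oakdale 1; Claybrook 10; Rivermont 4; Ashgrove 1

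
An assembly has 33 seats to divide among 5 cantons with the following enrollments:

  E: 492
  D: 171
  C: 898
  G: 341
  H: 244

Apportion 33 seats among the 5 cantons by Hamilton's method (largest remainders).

E 7, D 3, C 14, G 5, H 4

Total 2146; standard divisor 2146/33 ≈ 65.03.
Standard quotas: E 7.566, D 2.630, C 13.809, G 5.244, H 3.752.
Lower quotas: E 7, D 2, C 13, G 5, H 3 (sum 30, leaving 3 seats).
Remainders in descending order: C 0.809, H 0.752, D 0.630, E 0.566, G 0.244.
The surplus seats go to C, H, D.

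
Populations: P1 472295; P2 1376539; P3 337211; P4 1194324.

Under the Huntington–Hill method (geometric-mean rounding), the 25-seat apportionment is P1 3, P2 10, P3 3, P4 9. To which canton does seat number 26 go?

P1

Priority for the next seat is population ÷ (√(s·(s+1))).
Priorities: P1 136339.823, P2 131247.844, P3 97344.431, P4 125892.803.
Highest priority: P1.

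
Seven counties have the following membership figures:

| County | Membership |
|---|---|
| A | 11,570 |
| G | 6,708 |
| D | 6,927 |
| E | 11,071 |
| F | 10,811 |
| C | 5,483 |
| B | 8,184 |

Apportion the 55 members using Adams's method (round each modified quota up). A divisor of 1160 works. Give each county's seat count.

With modified divisor 1160: modified quotas A 9.974, G 5.783, D 5.972, E 9.544, F 9.320, C 4.727, B 7.055.
Rounding up: A 10, G 6, D 6, E 10, F 10, C 5, B 8 (total 55).

A 10, G 6, D 6, E 10, F 10, C 5, B 8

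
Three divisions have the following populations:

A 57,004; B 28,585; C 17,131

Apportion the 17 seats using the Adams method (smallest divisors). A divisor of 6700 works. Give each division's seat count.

With modified divisor 6700: modified quotas A 8.508, B 4.266, C 2.557.
Rounding up: A 9, B 5, C 3 (total 17).

A=9, B=5, C=3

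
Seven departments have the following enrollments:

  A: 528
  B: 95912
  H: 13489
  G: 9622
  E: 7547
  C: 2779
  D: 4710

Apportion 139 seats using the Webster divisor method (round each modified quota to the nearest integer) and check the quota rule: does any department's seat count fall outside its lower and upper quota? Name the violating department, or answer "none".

Standard quotas: A 0.545, B 99.057, H 13.931, G 9.937, E 7.794, C 2.870, D 4.864.
Webster allocation: A 1, B 98, H 14, G 10, E 8, C 3, D 5.
B has quota 99.057 (lower 99, upper 100) but receives 98 — outside the quota interval.

B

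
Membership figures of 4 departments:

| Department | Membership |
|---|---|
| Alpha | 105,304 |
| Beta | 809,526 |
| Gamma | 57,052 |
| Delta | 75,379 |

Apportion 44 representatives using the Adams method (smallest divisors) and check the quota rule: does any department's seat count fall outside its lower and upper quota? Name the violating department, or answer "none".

Beta

Standard quotas: Alpha 4.424, Beta 34.012, Gamma 2.397, Delta 3.167.
Adams allocation: Alpha 5, Beta 33, Gamma 3, Delta 3.
Beta has quota 34.012 (lower 34, upper 35) but receives 33 — outside the quota interval.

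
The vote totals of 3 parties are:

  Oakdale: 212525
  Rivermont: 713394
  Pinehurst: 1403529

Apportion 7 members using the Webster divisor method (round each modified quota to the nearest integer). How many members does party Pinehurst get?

4

Standard divisor 2329448/7 ≈ 332778.286; standard quotas: Oakdale 0.639, Rivermont 2.144, Pinehurst 4.218.
Rounding to the nearest integer gives Oakdale 1, Rivermont 2, Pinehurst 4 — total 7, matching the house size, so no adjustment is needed.
Pinehurst receives 4.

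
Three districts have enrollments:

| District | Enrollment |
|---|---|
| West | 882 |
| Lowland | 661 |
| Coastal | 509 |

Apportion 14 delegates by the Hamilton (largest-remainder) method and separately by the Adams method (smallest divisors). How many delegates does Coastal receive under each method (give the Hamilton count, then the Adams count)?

Hamilton: West 6, Lowland 5, Coastal 3.
Adams: West 6, Lowland 4, Coastal 4.
Coastal gets 3 under Hamilton and 4 under Adams.

3 and 4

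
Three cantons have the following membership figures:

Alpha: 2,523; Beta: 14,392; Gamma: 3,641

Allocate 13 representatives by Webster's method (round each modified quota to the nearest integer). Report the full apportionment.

Standard divisor 20556/13 ≈ 1581.231; standard quotas: Alpha 1.596, Beta 9.102, Gamma 2.303.
Rounding to the nearest integer gives Alpha 2, Beta 9, Gamma 2 — total 13, matching the house size, so no adjustment is needed.

Alpha=2, Beta=9, Gamma=2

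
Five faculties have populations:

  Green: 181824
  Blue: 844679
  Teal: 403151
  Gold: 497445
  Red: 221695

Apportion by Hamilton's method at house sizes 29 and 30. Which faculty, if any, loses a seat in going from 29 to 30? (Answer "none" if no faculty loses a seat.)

At 29 seats: Green 3, Blue 11, Teal 5, Gold 7, Red 3.
At 30 seats: Green 2, Blue 12, Teal 6, Gold 7, Red 3.
Green drops from 3 to 2.

Green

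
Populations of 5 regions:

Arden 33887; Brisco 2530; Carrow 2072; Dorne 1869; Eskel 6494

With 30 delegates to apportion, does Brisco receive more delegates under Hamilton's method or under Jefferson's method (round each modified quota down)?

Hamilton: Arden 22, Brisco 2, Carrow 1, Dorne 1, Eskel 4.
Jefferson: Arden 23, Brisco 1, Carrow 1, Dorne 1, Eskel 4.
Brisco gets 2 under Hamilton and 1 under Jefferson.

Hamilton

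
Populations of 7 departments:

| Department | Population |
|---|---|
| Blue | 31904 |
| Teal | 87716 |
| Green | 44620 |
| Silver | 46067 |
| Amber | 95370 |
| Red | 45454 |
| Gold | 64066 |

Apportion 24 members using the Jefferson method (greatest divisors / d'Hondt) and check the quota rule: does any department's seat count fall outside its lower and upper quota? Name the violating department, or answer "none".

none

Standard quotas: Blue 1.844, Teal 5.070, Green 2.579, Silver 2.663, Amber 5.513, Red 2.627, Gold 3.703.
Jefferson allocation: Blue 2, Teal 5, Green 2, Silver 3, Amber 6, Red 2, Gold 4.
Every allocation lies between the lower and upper quota.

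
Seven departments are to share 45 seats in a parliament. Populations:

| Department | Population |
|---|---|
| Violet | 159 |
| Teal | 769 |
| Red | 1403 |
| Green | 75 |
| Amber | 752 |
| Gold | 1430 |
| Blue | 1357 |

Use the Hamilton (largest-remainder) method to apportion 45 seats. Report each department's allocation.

Violet: 1, Teal: 6, Red: 11, Green: 0, Amber: 6, Gold: 11, Blue: 10

The standard divisor is 5945/45 ≈ 132.111.
Standard quotas: Violet 1.204, Teal 5.821, Red 10.620, Green 0.568, Amber 5.692, Gold 10.824, Blue 10.272.
Lower quotas: Violet 1, Teal 5, Red 10, Green 0, Amber 5, Gold 10, Blue 10 (sum 41, leaving 4 seats).
Remainders in descending order: Gold 0.824, Teal 0.821, Amber 0.692, Red 0.620, Green 0.568, Blue 0.272, Violet 0.204.
The surplus seats go to Gold, Teal, Amber, Red.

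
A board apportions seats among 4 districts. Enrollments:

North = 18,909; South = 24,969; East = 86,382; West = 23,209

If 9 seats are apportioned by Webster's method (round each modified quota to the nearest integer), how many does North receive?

1

Standard divisor 153469/9 ≈ 17052.111; standard quotas: North 1.109, South 1.464, East 5.066, West 1.361.
Rounding to the nearest integer gives 1, 1, 5, 1 = 8 seats, so the divisor must be adjusted.
With modified divisor 16200: modified quotas North 1.167, South 1.541, East 5.332, West 1.433.
Rounding to the nearest integer: North 1, South 2, East 5, West 1 (total 9).
North receives 1.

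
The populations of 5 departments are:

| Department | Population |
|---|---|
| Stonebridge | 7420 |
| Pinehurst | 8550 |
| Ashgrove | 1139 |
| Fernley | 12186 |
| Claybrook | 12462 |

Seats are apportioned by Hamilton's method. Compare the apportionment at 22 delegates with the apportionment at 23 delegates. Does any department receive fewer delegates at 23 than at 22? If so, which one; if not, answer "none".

At 22 seats: Stonebridge 4, Pinehurst 4, Ashgrove 1, Fernley 6, Claybrook 7.
At 23 seats: Stonebridge 4, Pinehurst 5, Ashgrove 0, Fernley 7, Claybrook 7.
Ashgrove drops from 1 to 0.

Ashgrove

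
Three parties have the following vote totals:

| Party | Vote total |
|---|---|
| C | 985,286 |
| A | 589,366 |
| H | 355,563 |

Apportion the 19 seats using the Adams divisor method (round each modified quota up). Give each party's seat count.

C=9, A=6, H=4

Standard divisor 1930215/19 ≈ 101590.263; standard quotas: C 9.699, A 5.801, H 3.500.
Rounding up gives 10, 6, 4 = 20 seats, so the divisor must be adjusted.
With modified divisor 113700: modified quotas C 8.666, A 5.184, H 3.127.
Rounding up: C 9, A 6, H 4 (total 19).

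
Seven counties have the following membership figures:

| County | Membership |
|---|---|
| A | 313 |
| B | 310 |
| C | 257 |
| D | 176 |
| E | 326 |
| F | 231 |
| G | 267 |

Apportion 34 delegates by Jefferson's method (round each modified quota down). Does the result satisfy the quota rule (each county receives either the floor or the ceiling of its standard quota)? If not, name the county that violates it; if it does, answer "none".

none

Standard quotas: A 5.661, B 5.606, C 4.648, D 3.183, E 5.896, F 4.178, G 4.829.
Jefferson allocation: A 6, B 6, C 4, D 3, E 6, F 4, G 5.
Every allocation lies between the lower and upper quota.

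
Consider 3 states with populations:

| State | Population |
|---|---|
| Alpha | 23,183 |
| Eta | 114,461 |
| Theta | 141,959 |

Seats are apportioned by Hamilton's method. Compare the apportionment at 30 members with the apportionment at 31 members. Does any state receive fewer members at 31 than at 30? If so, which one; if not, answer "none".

At 30 seats: Alpha 3, Eta 12, Theta 15.
At 31 seats: Alpha 2, Eta 13, Theta 16.
Alpha drops from 3 to 2.

Alpha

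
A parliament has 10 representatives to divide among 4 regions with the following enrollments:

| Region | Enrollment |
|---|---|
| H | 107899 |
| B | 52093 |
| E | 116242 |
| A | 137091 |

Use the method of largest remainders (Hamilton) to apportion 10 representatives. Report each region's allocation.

H: 3, B: 1, E: 3, A: 3

Total 413325; standard divisor 413325/10 ≈ 41332.5.
Standard quotas: H 2.6105, B 1.2603, E 2.8124, A 3.3168.
Lower quotas: H 2, B 1, E 2, A 3 (sum 8, leaving 2 seats).
Remainders in descending order: E 0.8124, H 0.6105, A 0.3168, B 0.2603.
Largest remainders: E, H receive the extra seats.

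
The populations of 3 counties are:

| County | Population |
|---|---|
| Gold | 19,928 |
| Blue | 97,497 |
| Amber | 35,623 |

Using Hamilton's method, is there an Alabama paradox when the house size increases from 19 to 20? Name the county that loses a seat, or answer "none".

At 19 seats: Gold 3, Blue 12, Amber 4.
At 20 seats: Gold 2, Blue 13, Amber 5.
Gold drops from 3 to 2.

Gold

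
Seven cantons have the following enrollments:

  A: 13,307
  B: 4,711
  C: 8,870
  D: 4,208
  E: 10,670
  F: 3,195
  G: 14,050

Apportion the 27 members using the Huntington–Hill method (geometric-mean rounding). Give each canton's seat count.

A 6, B 2, C 4, D 2, E 5, F 2, G 6

With divisor 2214: modified quotas A 6.010, B 2.128, C 4.006, D 1.901, E 4.819, F 1.443, G 6.346.
Geometric-mean thresholds: A √(6·7)=6.481, B √(2·3)=2.449, C √(4·5)=4.472, D √(1·2)=1.414, E √(4·5)=4.472, F √(1·2)=1.414, G √(6·7)=6.481.
Each quota rounded against its threshold gives A 6, B 2, C 4, D 2, E 5, F 2, G 6 (total 27).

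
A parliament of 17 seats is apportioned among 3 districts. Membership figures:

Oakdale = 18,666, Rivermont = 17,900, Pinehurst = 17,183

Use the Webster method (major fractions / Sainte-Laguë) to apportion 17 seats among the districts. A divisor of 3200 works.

Oakdale 6; Rivermont 6; Pinehurst 5

With modified divisor 3200: modified quotas Oakdale 5.833, Rivermont 5.594, Pinehurst 5.370.
Rounding to the nearest integer: Oakdale 6, Rivermont 6, Pinehurst 5 (total 17).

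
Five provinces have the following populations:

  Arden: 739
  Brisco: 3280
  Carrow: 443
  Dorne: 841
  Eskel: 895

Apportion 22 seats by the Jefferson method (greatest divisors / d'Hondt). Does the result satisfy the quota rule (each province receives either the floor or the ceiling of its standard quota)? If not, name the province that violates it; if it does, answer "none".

Standard quotas: Arden 2.623, Brisco 11.642, Carrow 1.572, Dorne 2.985, Eskel 3.177.
Jefferson allocation: Arden 2, Brisco 13, Carrow 1, Dorne 3, Eskel 3.
Brisco has quota 11.642 (lower 11, upper 12) but receives 13 — outside the quota interval.

Brisco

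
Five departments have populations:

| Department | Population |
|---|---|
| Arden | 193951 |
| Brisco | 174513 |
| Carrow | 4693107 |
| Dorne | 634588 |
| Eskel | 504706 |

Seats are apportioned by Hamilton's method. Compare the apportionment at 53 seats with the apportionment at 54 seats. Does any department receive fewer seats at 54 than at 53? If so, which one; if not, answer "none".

At 53 seats: Arden 2, Brisco 2, Carrow 40, Dorne 5, Eskel 4.
At 54 seats: Arden 2, Brisco 1, Carrow 41, Dorne 6, Eskel 4.
Brisco drops from 2 to 1.

Brisco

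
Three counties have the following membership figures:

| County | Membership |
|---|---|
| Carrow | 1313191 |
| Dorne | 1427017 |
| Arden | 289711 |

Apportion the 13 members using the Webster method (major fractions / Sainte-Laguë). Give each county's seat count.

Carrow 6, Dorne 6, Arden 1

Standard divisor 3029919/13 ≈ 233070.692; standard quotas: Carrow 5.634, Dorne 6.123, Arden 1.243.
Rounding to the nearest integer gives Carrow 6, Dorne 6, Arden 1 — total 13, matching the house size, so no adjustment is needed.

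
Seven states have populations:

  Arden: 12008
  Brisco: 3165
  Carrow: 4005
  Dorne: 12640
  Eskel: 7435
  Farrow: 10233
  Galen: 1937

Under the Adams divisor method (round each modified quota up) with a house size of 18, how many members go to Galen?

1

Standard divisor 51423/18 ≈ 2856.833; standard quotas: Arden 4.203, Brisco 1.108, Carrow 1.402, Dorne 4.424, Eskel 2.603, Farrow 3.582, Galen 0.678.
Rounding up gives 5, 2, 2, 5, 3, 4, 1 = 22 seats, so the divisor must be adjusted.
With modified divisor 3600: modified quotas Arden 3.336, Brisco 0.879, Carrow 1.113, Dorne 3.511, Eskel 2.065, Farrow 2.842, Galen 0.538.
Rounding up: Arden 4, Brisco 1, Carrow 2, Dorne 4, Eskel 3, Farrow 3, Galen 1 (total 18).
Galen receives 1.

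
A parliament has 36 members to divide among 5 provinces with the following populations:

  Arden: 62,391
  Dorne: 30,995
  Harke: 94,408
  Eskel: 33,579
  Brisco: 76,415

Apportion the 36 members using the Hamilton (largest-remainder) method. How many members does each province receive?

Total 297788; standard divisor 297788/36 ≈ 8271.889.
Standard quotas: Arden 7.5425, Dorne 3.7470, Harke 11.4131, Eskel 4.0594, Brisco 9.2379.
Lower quotas: Arden 7, Dorne 3, Harke 11, Eskel 4, Brisco 9 (sum 34, leaving 2 seats).
Remainders in descending order: Dorne 0.7470, Arden 0.5425, Harke 0.4131, Brisco 0.2379, Eskel 0.0594.
The surplus seats go to Dorne, Arden.

Arden 8, Dorne 4, Harke 11, Eskel 4, Brisco 9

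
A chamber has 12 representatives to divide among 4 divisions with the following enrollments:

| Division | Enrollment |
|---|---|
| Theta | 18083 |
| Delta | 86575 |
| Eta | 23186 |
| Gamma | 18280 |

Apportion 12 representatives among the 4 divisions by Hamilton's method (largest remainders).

Standard divisor: 146124 ÷ 12 = 12177.
Standard quotas: Theta 1.4850, Delta 7.1097, Eta 1.9041, Gamma 1.5012.
Lower quotas: Theta 1, Delta 7, Eta 1, Gamma 1 (sum 10, leaving 2 seats).
Remainders in descending order: Eta 0.9041, Gamma 0.5012, Theta 0.4850, Delta 0.1097.
The surplus seats go to Eta, Gamma.

Theta=1; Delta=7; Eta=2; Gamma=2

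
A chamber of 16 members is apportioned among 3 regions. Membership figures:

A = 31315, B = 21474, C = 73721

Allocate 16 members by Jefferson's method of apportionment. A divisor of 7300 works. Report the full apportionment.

A=4, B=2, C=10

With modified divisor 7300: modified quotas A 4.290, B 2.942, C 10.099.
Rounding down: A 4, B 2, C 10 (total 16).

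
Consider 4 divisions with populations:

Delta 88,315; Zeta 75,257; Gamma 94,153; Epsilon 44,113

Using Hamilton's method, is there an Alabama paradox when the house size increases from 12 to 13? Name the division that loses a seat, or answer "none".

none

At 12 seats: Delta 3, Zeta 3, Gamma 4, Epsilon 2.
At 13 seats: Delta 4, Zeta 3, Gamma 4, Epsilon 2.
No division's allocation decreased.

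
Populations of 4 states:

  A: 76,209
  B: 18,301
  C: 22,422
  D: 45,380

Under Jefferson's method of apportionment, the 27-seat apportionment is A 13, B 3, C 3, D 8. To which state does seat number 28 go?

Priority for the next seat is population ÷ (current seats + 1).
Priorities: A 5443.500, B 4575.250, C 5605.500, D 5042.222.
Highest priority: C.

C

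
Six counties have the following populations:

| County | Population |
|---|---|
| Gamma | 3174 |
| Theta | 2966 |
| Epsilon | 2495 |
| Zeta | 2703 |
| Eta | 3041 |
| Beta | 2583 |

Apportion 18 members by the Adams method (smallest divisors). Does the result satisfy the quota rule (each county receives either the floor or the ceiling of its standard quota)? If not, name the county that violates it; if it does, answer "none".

none

Standard quotas: Gamma 3.368, Theta 3.148, Epsilon 2.648, Zeta 2.868, Eta 3.227, Beta 2.741.
Adams allocation: Gamma 3, Theta 3, Epsilon 3, Zeta 3, Eta 3, Beta 3.
Every allocation lies between the lower and upper quota.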